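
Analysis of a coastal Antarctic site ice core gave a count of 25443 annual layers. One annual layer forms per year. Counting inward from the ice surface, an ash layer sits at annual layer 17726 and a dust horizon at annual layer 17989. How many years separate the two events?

263 yr

17989 − 17726 = 263 annual layers lie between the two events.
At one annual layer per year, 263 years elapsed between them.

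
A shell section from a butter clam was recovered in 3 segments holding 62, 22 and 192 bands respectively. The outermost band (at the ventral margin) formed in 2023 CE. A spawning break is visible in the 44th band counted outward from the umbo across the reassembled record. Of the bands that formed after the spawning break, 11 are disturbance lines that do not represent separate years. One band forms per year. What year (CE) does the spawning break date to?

1802 CE

Total bands = 62 + 22 + 192 = 276.
The spawning break sits at band 44 from the umbo, so 276 − 44 = 232 bands formed after it.
Excluding 11 false bands: 232 − 11 = 221.
The band at the ventral margin is 2023 CE, so the spawning break dates to 2023 − 221 = 1802 CE.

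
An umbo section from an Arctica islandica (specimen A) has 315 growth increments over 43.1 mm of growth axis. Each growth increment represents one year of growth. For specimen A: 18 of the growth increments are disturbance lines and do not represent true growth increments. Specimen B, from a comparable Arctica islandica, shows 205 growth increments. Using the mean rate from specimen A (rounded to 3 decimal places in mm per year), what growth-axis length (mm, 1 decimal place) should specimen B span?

29.7 mm

Specimen A: correcting the raw count gives 315 − 18 = 297 true growth increments.
A: Mean rate = 43.1 mm / 297 years ≈ 0.145 mm/yr.
B's length ≈ 0.145 × 205 = 29.7 mm.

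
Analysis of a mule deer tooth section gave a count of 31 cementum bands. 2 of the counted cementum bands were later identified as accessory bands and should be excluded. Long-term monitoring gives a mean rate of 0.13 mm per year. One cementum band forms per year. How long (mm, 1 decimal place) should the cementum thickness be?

Adjusted count: 31 − 2 = 29 cementum bands.
29 years at 0.13 mm/year gives 0.13 × 29 = 3.8 mm.

3.8 mm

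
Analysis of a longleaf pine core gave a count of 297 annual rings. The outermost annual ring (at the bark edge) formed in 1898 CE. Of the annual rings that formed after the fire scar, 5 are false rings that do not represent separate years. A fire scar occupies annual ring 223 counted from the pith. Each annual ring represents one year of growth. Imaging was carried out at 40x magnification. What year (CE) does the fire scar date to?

1829 CE

Between annual ring 223 and the bark edge there are 297 − 223 = 74 annual rings.
74 − 5 false = 69 true annual rings after the fire scar.
The annual ring at the bark edge is 1898 CE, so the fire scar dates to 1898 − 69 = 1829 CE.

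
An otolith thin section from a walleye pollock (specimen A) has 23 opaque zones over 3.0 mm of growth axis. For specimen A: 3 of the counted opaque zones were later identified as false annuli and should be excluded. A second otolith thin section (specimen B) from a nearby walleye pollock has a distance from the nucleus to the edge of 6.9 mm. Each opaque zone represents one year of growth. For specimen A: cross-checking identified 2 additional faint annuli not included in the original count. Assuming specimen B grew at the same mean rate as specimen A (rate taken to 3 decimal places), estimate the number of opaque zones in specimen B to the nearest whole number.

51 opaque zones

Specimen A: after corrections the count is 23 − 3 + 2 = 22 opaque zones.
A: Mean rate = 3.0 mm / 22 years ≈ 0.136 mm per year.
Specimen B: 6.9 mm / 0.136 mm per year = 50.74 years ≈ 51 opaque zones.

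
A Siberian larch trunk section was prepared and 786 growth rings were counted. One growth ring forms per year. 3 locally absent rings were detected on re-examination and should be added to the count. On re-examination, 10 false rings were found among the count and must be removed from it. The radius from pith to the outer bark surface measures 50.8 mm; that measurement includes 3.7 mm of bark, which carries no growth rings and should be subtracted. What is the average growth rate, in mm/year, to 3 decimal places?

0.060 mm/year

Correcting the raw count gives 786 − 10 + 3 = 779 true growth rings.
The growth record spans 50.8 − 3.7 = 47.1 mm.
Mean rate = 47.1 mm / 779 years ≈ 0.060 mm/year.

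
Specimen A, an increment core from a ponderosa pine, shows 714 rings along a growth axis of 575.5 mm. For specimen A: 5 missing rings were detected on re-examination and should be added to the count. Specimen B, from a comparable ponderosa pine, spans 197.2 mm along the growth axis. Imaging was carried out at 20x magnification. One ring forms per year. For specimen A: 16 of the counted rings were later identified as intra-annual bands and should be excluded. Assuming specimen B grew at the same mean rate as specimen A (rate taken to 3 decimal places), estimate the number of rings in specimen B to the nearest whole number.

241 rings

Specimen A: correcting the raw count gives 714 − 16 + 5 = 703 true rings.
A: 575.5 mm over 703 years gives 575.5 / 703 ≈ 0.819 mm per year.
For B, 197.2 / 0.819 = 240.78 years ≈ 241 rings.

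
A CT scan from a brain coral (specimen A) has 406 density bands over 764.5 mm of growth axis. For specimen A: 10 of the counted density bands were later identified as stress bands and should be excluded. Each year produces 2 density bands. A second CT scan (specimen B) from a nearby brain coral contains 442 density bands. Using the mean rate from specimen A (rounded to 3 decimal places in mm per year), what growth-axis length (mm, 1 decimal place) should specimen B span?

853.3 mm

Specimen A: adjusted count: 406 − 10 = 396 density bands.
Specimen A: 396 density bands at 2 per year is 396 / 2 = 198 years.
A: Extension rate ≈ 764.5 / 198 = 3.861 mm/yr.
Specimen B: with 2 density bands per year, 442 / 2 = 221 years. B's length ≈ 3.861 × 221 = 853.3 mm.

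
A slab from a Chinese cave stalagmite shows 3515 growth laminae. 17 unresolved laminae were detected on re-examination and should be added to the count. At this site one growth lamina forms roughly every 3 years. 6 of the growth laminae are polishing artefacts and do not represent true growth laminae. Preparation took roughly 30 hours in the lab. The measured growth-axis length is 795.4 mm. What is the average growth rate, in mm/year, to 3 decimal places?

True growth lamina count = 3515 − 6 + 17 = 3526.
At 3 years per growth lamina, 3526 × 3 = 10578 years.
795.4 mm over 10578 years gives 795.4 / 10578 ≈ 0.075 mm/year.

0.075 mm/year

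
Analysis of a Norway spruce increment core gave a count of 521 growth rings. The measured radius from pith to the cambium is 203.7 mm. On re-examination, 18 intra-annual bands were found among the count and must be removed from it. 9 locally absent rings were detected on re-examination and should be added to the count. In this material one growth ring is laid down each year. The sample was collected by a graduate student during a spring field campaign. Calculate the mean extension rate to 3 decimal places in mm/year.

After corrections the count is 521 − 18 + 9 = 512 growth rings.
Mean rate = 203.7 mm / 512 years ≈ 0.398 mm/year.

0.398 mm/year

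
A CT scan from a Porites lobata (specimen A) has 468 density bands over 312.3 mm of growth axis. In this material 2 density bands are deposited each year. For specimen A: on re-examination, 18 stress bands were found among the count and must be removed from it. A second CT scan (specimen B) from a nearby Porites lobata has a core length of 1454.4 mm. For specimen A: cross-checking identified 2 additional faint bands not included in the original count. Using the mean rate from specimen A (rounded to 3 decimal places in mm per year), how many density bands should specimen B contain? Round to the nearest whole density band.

2105 density bands

Specimen A: correcting the raw count gives 468 − 18 + 2 = 452 true density bands.
Specimen A: dividing by 2 density bands per year: 452 / 2 = 226 years.
A: Extension rate ≈ 312.3 / 226 = 1.382 mm/yr.
Specimen B: 1454.4 mm / 1.382 mm per year = 1052.39 years; at 2 density bands per year that is 1052.39 × 2 ≈ 2105 density bands.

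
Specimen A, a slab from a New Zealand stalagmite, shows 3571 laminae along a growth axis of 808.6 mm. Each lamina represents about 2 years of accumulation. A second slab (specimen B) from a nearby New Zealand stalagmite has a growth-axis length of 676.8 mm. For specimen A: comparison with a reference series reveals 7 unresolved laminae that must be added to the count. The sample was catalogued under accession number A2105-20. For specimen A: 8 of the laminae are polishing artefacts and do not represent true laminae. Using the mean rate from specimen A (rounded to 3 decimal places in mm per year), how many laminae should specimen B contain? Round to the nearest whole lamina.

Specimen A: true lamina count = 3571 − 8 + 7 = 3570.
Specimen A: multiplying by 2 years per lamina: 3570 × 2 = 7140 years.
A: Mean rate = 808.6 mm / 7140 years ≈ 0.113 mm/yr.
Specimen B: 676.8 mm / 0.113 mm per year = 5989.38 years; at 2 years per lamina that is 5989.38 / 2 ≈ 2995 laminae.

2995 laminae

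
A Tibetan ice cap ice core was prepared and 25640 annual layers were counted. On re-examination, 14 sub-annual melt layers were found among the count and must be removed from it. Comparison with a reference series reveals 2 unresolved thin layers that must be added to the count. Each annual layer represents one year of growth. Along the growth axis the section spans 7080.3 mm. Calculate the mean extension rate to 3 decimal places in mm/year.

After corrections the count is 25640 − 14 + 2 = 25628 annual layers.
Mean rate = 7080.3 mm / 25628 years ≈ 0.276 mm/year.

0.276 mm/year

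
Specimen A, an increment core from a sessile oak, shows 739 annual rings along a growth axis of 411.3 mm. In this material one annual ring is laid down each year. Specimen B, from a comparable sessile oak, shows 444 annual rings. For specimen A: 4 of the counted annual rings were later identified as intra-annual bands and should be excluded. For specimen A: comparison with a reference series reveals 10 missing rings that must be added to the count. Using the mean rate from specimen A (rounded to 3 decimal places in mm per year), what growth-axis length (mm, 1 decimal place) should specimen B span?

245.1 mm

Specimen A: correcting the raw count gives 739 − 4 + 10 = 745 true annual rings.
A: Mean rate = 411.3 mm / 745 years ≈ 0.552 mm/year.
Length of B = 0.552 × 444 = 245.1 mm.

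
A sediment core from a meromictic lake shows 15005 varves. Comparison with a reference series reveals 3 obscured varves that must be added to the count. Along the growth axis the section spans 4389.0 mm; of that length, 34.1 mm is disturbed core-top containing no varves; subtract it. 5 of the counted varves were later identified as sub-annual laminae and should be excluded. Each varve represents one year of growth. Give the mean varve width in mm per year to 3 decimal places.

After corrections the count is 15005 − 5 + 3 = 15003 varves.
Net length = 4389.0 − 34.1 = 4354.9 mm.
Extension rate ≈ 4354.9 / 15003 = 0.290 mm per year.

0.290 mm per year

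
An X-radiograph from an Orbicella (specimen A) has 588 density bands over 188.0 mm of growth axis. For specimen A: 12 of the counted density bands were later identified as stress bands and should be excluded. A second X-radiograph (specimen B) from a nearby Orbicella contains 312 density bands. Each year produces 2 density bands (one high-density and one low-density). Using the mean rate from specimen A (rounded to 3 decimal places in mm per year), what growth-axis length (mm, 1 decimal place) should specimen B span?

Specimen A: true density band count = 588 − 12 = 576.
Specimen A: with 2 density bands per year, 576 / 2 = 288 years.
A: Extension rate ≈ 188.0 / 288 = 0.653 mm per year.
Specimen B: 312 density bands at 2 per year is 312 / 2 = 156 years. Length of B = 0.653 × 156 = 101.9 mm.

101.9 mm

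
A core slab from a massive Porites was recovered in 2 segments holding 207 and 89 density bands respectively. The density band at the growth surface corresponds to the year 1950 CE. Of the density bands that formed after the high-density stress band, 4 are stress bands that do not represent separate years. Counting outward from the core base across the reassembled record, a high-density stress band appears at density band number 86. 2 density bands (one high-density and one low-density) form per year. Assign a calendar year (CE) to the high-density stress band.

Total density bands = 207 + 89 = 296.
296 − 86 = 210 density bands lie beyond the high-density stress band toward the growth surface.
210 − 4 false = 206 true density bands after the high-density stress band.
206 density bands at 2 per year is 206 / 2 = 103 years.
1950 − 103 = 1847 CE.

1847 CE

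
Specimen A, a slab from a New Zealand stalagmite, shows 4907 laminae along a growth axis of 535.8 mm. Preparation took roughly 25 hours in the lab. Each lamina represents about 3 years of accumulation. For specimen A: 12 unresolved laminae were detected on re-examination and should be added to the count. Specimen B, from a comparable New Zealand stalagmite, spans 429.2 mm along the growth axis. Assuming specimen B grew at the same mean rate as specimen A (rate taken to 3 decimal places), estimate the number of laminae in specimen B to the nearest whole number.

3974 laminae

Specimen A: adjusted count: 4907 + 12 = 4919 laminae.
Specimen A: 4919 laminae at 3 years each span 4919 × 3 = 14757 years.
A: 535.8 mm over 14757 years gives 535.8 / 14757 ≈ 0.036 mm/year.
For B, 429.2 / 0.036 = 11922.22 years; at 3 years per lamina that is 11922.22 / 3 ≈ 3974 laminae.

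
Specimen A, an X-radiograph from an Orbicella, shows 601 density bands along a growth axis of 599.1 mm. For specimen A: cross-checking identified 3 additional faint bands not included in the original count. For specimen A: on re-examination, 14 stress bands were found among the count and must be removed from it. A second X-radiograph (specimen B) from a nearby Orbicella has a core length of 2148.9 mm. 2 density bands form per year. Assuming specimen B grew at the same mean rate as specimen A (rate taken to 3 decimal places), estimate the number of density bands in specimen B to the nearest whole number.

2116 density bands

Specimen A: after corrections the count is 601 − 14 + 3 = 590 density bands.
Specimen A: with 2 density bands per year, 590 / 2 = 295 years.
A: 599.1 mm over 295 years gives 599.1 / 295 ≈ 2.031 mm/yr.
Specimen B: 2148.9 mm / 2.031 mm per year = 1058.05 years; at 2 density bands per year that is 1058.05 × 2 ≈ 2116 density bands.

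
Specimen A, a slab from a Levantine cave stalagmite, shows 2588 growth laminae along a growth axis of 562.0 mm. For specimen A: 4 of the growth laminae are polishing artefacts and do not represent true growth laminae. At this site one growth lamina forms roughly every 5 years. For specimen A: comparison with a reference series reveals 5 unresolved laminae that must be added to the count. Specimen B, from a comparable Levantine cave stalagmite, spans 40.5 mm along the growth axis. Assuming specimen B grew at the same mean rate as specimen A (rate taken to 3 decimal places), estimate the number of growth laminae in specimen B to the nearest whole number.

188 growth laminae

Specimen A: after corrections the count is 2588 − 4 + 5 = 2589 growth laminae.
Specimen A: at 5 years per growth lamina, 2589 × 5 = 12945 years.
A: 562.0 mm over 12945 years gives 562.0 / 12945 ≈ 0.043 mm/yr.
Specimen B: 40.5 mm / 0.043 mm per year = 941.86 years; at 5 years per growth lamina that is 941.86 / 5 ≈ 188 growth laminae.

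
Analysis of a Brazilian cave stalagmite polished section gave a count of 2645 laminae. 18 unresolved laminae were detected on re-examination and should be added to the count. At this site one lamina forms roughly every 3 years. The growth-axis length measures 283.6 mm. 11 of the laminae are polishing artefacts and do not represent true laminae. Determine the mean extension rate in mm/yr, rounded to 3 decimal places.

Adjusted count: 2645 − 11 + 18 = 2652 laminae.
Multiplying by 3 years per lamina: 2652 × 3 = 7956 years.
283.6 mm over 7956 years gives 283.6 / 7956 ≈ 0.036 mm/yr.

0.036 mm/yr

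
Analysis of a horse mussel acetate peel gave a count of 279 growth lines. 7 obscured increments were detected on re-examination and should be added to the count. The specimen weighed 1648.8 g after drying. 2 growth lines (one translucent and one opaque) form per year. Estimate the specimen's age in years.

143 years

Correcting the raw count gives 279 + 7 = 286 true growth lines.
With 2 growth lines per year, 286 / 2 = 143 years.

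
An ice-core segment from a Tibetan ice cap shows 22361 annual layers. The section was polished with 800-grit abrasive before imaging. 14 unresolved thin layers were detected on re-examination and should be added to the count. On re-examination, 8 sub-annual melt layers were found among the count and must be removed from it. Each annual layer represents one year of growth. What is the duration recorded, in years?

22367 years

Correcting the raw count gives 22361 − 8 + 14 = 22367 true annual layers.
At one annual layer per year, that is 22367 years.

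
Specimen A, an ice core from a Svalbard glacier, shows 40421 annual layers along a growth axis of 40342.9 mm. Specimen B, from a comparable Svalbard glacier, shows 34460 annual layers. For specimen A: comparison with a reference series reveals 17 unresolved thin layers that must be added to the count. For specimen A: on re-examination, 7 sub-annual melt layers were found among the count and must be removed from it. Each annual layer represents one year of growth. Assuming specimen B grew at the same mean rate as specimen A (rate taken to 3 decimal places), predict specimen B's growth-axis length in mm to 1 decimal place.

34391.1 mm

Specimen A: adjusted count: 40421 − 7 + 17 = 40431 annual layers.
A: Extension rate ≈ 40342.9 / 40431 = 0.998 mm/year.
Length of B = 0.998 × 34460 = 34391.1 mm.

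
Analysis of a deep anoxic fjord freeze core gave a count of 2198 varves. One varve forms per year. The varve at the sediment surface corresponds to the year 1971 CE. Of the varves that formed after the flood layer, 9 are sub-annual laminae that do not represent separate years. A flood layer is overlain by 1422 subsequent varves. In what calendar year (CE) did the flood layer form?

1422 varves formed after the flood layer.
Excluding 9 false varves: 1422 − 9 = 1413.
1971 − 1413 = 558 CE.

558 CE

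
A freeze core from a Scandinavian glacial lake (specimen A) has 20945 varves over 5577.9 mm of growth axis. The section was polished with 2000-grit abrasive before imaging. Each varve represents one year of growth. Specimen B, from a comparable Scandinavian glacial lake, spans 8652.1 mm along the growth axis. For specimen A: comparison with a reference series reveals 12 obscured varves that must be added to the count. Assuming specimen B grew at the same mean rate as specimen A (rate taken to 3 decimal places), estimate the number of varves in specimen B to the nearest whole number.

Specimen A: true varve count = 20945 + 12 = 20957.
A: 5577.9 mm over 20957 years gives 5577.9 / 20957 ≈ 0.266 mm per year.
B spans 8652.1 / 0.266 = 32526.69 years ≈ 32527 varves.

32527 varves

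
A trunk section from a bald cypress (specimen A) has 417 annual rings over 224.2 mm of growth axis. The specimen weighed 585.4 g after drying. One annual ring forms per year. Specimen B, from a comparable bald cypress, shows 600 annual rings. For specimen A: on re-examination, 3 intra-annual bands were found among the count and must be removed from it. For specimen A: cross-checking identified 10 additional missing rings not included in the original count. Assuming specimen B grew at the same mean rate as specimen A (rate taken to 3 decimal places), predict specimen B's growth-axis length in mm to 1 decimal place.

Specimen A: adjusted count: 417 − 3 + 10 = 424 annual rings.
A: Mean rate = 224.2 mm / 424 years ≈ 0.529 mm per year.
B's length ≈ 0.529 × 600 = 317.4 mm.

317.4 mm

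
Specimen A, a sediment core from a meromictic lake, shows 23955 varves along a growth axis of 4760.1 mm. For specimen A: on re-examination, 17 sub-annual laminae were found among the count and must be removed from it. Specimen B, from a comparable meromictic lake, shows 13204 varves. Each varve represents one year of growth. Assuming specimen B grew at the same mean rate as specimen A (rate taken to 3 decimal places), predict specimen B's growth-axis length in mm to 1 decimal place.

2627.6 mm

Specimen A: correcting the raw count gives 23955 − 17 = 23938 true varves.
A: 4760.1 mm over 23938 years gives 4760.1 / 23938 ≈ 0.199 mm/yr.
Length of B = 0.199 × 13204 = 2627.6 mm.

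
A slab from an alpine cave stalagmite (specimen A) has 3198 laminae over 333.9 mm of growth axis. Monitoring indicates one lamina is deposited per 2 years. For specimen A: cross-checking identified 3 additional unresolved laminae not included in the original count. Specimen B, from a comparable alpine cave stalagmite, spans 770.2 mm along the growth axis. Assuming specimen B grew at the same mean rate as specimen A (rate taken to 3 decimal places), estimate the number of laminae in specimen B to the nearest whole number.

7406 laminae

Specimen A: after corrections the count is 3198 + 3 = 3201 laminae.
Specimen A: at 2 years per lamina, 3201 × 2 = 6402 years.
A: Mean rate = 333.9 mm / 6402 years ≈ 0.052 mm/year.
For B, 770.2 / 0.052 = 14811.54 years; at 2 years per lamina that is 14811.54 / 2 ≈ 7406 laminae.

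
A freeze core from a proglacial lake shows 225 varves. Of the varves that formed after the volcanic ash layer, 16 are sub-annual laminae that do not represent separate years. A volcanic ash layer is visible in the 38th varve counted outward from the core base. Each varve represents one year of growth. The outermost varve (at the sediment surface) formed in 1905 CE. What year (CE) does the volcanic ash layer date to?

225 − 38 = 187 varves lie beyond the volcanic ash layer toward the sediment surface.
Excluding 16 false varves: 187 − 16 = 171.
The varve at the sediment surface is 1905 CE, so the volcanic ash layer dates to 1905 − 171 = 1734 CE.

1734 CE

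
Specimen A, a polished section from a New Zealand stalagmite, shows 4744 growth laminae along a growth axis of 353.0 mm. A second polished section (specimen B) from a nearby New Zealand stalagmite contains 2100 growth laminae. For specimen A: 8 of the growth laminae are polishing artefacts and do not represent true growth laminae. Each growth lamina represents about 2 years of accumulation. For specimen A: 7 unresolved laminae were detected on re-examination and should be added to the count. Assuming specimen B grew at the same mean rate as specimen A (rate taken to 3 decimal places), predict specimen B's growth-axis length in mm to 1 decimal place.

155.4 mm

Specimen A: true growth lamina count = 4744 − 8 + 7 = 4743.
Specimen A: at 2 years per growth lamina, 4743 × 2 = 9486 years.
A: 353.0 mm over 9486 years gives 353.0 / 9486 ≈ 0.037 mm per year.
Specimen B: at 2 years per growth lamina, 2100 × 2 = 4200 years. For B, 0.037 mm/year × 4200 years = 155.4 mm.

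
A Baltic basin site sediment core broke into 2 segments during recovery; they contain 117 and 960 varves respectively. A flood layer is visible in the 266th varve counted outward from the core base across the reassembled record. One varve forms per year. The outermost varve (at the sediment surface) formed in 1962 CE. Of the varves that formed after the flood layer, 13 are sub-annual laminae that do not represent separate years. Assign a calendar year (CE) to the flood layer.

1164 CE

Total varves = 117 + 960 = 1077.
The flood layer sits at varve 266 from the core base, so 1077 − 266 = 811 varves formed after it.
Removing the 13 false varves leaves 811 − 13 = 798 true varves beyond the flood layer.
The varve at the sediment surface is 1962 CE, so the flood layer dates to 1962 − 798 = 1164 CE.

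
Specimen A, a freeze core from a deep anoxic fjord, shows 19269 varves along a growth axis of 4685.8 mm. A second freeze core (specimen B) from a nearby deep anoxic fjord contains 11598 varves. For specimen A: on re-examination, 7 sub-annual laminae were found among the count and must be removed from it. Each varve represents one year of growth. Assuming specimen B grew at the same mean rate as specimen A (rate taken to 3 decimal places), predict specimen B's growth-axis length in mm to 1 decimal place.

Specimen A: correcting the raw count gives 19269 − 7 = 19262 true varves.
A: 4685.8 mm over 19262 years gives 4685.8 / 19262 ≈ 0.243 mm per year.
For B, 0.243 mm/year × 11598 years = 2818.3 mm.

2818.3 mm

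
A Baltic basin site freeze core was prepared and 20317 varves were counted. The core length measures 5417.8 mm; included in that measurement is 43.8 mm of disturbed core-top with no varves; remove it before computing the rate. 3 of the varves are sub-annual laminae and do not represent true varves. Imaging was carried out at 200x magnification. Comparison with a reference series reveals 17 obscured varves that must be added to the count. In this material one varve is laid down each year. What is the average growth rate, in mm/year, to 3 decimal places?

True varve count = 20317 − 3 + 17 = 20331.
The growth record spans 5417.8 − 43.8 = 5374.0 mm.
Extension rate ≈ 5374.0 / 20331 = 0.264 mm/year.

0.264 mm/year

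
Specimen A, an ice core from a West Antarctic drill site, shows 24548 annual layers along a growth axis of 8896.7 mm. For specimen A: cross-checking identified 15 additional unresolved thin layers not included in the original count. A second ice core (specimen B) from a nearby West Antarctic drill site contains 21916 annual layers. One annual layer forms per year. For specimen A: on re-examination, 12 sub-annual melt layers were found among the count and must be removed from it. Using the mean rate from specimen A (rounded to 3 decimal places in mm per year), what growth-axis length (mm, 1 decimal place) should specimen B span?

7933.6 mm

Specimen A: adjusted count: 24548 − 12 + 15 = 24551 annual layers.
A: Extension rate ≈ 8896.7 / 24551 = 0.362 mm per year.
Length of B = 0.362 × 21916 = 7933.6 mm.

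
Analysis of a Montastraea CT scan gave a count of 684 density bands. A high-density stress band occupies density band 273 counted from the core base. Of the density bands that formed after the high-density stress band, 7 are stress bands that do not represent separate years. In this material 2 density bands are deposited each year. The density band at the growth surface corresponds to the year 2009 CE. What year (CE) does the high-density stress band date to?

1807 CE

Between density band 273 and the growth surface there are 684 − 273 = 411 density bands.
411 − 7 false = 404 true density bands after the high-density stress band.
With 2 density bands per year, 404 / 2 = 202 years.
2009 − 202 = 1807 CE.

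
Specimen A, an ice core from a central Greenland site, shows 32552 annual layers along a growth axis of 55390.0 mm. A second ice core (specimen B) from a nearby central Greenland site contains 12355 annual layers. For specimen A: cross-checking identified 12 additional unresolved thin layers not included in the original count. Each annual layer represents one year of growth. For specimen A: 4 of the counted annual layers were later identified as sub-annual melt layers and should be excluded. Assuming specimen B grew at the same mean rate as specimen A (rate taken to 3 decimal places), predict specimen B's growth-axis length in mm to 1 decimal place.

21015.9 mm

Specimen A: true annual layer count = 32552 − 4 + 12 = 32560.
A: 55390.0 mm over 32560 years gives 55390.0 / 32560 ≈ 1.701 mm/year.
For B, 1.701 mm/year × 12355 years = 21015.9 mm.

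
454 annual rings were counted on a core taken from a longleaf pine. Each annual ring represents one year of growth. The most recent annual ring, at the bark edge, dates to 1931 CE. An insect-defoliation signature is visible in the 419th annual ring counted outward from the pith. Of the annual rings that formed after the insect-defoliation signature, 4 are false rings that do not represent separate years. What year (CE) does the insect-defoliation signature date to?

Between annual ring 419 and the bark edge there are 454 − 419 = 35 annual rings.
35 − 4 false = 31 true annual rings after the insect-defoliation signature.
1931 − 31 = 1900 CE.

1900 CE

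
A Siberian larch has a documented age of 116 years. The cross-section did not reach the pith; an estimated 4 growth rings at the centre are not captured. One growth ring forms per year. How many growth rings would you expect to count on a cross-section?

112 growth rings

At one growth ring per year, 116 years correspond to 116 growth rings.
Subtracting the 4 growth rings not captured gives 116 − 4 = 112 growth rings in the record.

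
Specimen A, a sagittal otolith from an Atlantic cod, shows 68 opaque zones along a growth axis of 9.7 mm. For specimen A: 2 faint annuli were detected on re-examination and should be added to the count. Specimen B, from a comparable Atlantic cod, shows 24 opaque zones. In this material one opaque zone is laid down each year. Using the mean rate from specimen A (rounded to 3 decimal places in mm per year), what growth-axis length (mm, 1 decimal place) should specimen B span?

3.3 mm

Specimen A: after corrections the count is 68 + 2 = 70 opaque zones.
A: 9.7 mm over 70 years gives 9.7 / 70 ≈ 0.139 mm/yr.
For B, 0.139 mm/year × 24 years = 3.3 mm.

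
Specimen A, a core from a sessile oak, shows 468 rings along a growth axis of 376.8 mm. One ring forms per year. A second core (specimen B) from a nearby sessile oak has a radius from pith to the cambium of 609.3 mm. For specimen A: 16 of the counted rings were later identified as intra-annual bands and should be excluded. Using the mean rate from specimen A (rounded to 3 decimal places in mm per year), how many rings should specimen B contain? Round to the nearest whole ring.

Specimen A: adjusted count: 468 − 16 = 452 rings.
A: Mean rate = 376.8 mm / 452 years ≈ 0.834 mm/year.
For B, 609.3 / 0.834 = 730.58 years ≈ 731 rings.

731 rings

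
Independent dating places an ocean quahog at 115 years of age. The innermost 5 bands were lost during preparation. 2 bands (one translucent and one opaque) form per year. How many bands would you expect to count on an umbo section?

With 2 bands per year, 115 years would produce 115 × 2 = 230 bands.
230 − 5 missed = 225 bands expected in the prepared section.

225 bands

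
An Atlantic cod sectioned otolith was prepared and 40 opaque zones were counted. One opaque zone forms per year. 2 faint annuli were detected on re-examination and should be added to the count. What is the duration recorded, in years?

42 years

Correcting the raw count gives 40 + 2 = 42 true opaque zones.
One opaque zone per year makes the duration 42 years.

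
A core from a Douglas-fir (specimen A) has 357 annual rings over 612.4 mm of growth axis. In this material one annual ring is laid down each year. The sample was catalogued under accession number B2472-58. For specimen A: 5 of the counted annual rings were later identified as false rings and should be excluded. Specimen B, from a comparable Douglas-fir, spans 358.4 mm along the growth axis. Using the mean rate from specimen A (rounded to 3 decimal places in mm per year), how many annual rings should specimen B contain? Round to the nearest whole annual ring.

206 annual rings

Specimen A: adjusted count: 357 − 5 = 352 annual rings.
A: Extension rate ≈ 612.4 / 352 = 1.740 mm/yr.
Specimen B: 358.4 mm / 1.740 mm per year = 205.98 years ≈ 206 annual rings.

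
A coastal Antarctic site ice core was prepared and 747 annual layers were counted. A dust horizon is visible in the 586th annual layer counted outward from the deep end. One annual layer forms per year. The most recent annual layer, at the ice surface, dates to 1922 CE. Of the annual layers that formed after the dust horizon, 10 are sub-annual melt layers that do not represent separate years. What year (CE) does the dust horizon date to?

The dust horizon sits at annual layer 586 from the deep end, so 747 − 586 = 161 annual layers formed after it.
161 − 10 false = 151 true annual layers after the dust horizon.
Counting back 151 years from 1922 CE places the dust horizon in 1922 − 151 = 1771 CE.

1771 CE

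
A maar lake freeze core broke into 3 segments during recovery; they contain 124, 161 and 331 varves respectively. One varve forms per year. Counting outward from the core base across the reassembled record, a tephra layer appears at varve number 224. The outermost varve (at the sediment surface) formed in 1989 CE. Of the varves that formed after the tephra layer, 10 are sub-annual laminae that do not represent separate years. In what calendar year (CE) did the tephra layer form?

Total varves = 124 + 161 + 331 = 616.
The tephra layer sits at varve 224 from the core base, so 616 − 224 = 392 varves formed after it.
392 − 10 false = 382 true varves after the tephra layer.
The varve at the sediment surface is 1989 CE, so the tephra layer dates to 1989 − 382 = 1607 CE.

1607 CE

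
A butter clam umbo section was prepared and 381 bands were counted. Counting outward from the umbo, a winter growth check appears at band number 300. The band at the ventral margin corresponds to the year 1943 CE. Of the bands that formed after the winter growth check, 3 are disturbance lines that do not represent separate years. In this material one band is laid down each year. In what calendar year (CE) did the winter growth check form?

Between band 300 and the ventral margin there are 381 − 300 = 81 bands.
Removing the 3 false bands leaves 81 − 3 = 78 true bands beyond the winter growth check.
Counting back 78 years from 1943 CE places the winter growth check in 1943 − 78 = 1865 CE.

1865 CE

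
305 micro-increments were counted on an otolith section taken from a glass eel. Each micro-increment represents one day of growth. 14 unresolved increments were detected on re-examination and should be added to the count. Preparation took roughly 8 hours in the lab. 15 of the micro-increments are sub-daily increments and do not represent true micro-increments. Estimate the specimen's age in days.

304 d

Correcting the raw count gives 305 − 15 + 14 = 304 true micro-increments.
One micro-increment per day makes the duration 304 days.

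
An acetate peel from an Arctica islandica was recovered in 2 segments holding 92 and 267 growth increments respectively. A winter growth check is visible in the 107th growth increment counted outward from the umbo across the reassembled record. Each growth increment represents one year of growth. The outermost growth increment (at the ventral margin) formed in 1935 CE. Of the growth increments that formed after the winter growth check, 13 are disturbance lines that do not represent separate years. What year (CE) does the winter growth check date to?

Total growth increments = 92 + 267 = 359.
359 − 107 = 252 growth increments lie beyond the winter growth check toward the ventral margin.
Excluding 13 false growth increments: 252 − 13 = 239.
The growth increment at the ventral margin is 1935 CE, so the winter growth check dates to 1935 − 239 = 1696 CE.

1696 CE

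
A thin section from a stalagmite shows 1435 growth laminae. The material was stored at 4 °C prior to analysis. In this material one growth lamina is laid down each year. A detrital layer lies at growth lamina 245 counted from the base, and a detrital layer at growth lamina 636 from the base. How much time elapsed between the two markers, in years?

The two markers are separated by 636 − 245 = 391 growth laminae.
At one growth lamina per year, 391 years elapsed between them.

391 yr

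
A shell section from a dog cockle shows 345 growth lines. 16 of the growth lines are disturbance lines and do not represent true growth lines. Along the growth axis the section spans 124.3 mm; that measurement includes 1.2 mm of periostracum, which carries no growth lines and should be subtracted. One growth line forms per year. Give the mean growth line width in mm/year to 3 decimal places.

0.374 mm/year

True growth line count = 345 − 16 = 329.
Net length = 124.3 − 1.2 = 123.1 mm.
Mean rate = 123.1 mm / 329 years ≈ 0.374 mm/year.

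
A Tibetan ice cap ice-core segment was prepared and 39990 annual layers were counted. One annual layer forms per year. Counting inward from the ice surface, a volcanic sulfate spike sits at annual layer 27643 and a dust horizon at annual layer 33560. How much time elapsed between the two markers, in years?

5917 years

33560 − 27643 = 5917 annual layers lie between the two events.
That is 5917 years at one annual layer per year.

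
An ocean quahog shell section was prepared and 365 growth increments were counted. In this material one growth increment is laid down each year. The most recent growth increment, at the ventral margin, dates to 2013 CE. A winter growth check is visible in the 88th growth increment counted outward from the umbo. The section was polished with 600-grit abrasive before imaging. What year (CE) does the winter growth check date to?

365 − 88 = 277 growth increments lie beyond the winter growth check toward the ventral margin.
2013 − 277 = 1736 CE.

1736 CE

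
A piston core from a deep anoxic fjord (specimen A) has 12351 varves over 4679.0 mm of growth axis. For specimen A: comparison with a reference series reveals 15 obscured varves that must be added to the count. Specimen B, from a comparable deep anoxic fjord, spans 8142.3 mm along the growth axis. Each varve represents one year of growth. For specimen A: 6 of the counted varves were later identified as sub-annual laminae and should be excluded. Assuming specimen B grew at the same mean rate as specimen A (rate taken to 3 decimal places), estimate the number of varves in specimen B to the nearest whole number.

Specimen A: correcting the raw count gives 12351 − 6 + 15 = 12360 true varves.
A: Extension rate ≈ 4679.0 / 12360 = 0.379 mm/year.
For B, 8142.3 / 0.379 = 21483.64 years ≈ 21484 varves.

21484 varves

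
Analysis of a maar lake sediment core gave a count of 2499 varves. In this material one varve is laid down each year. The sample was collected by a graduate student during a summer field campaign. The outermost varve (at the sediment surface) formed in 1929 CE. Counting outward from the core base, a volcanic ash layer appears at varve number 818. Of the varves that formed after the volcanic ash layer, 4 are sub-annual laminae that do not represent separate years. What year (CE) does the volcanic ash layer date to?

252 CE

Between varve 818 and the sediment surface there are 2499 − 818 = 1681 varves.
1681 − 4 false = 1677 true varves after the volcanic ash layer.
1929 − 1677 = 252 CE.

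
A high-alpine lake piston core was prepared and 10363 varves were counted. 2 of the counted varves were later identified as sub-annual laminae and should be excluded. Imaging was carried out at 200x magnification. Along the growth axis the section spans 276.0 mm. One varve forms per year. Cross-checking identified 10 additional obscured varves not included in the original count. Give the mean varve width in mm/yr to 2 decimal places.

Adjusted count: 10363 − 2 + 10 = 10371 varves.
Extension rate ≈ 276.0 / 10371 = 0.03 mm/yr.

0.03 mm/yr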